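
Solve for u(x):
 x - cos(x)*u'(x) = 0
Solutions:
 u(x) = C1 + Integral(x/cos(x), x)


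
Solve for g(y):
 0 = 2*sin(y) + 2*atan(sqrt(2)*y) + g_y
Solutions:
 g(y) = C1 - 2*y*atan(sqrt(2)*y) + sqrt(2)*log(2*y^2 + 1)/2 + 2*cos(y)


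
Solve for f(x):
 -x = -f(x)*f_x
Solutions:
 f(x) = -sqrt(C1 + x^2)
 f(x) = sqrt(C1 + x^2)


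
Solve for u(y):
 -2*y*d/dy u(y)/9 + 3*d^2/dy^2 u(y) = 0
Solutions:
 u(y) = C1 + C2*erfi(sqrt(3)*y/9)


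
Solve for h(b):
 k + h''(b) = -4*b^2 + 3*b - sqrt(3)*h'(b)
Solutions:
 h(b) = C1 + C2*exp(-sqrt(3)*b) - 4*sqrt(3)*b^3/9 + sqrt(3)*b^2/2 + 4*b^2/3 - sqrt(3)*b*k/3 - 8*sqrt(3)*b/9 - b


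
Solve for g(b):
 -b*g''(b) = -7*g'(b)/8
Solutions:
 g(b) = C1 + C2*b^(15/8)


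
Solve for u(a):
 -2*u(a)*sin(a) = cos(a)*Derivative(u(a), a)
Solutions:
 u(a) = C1*cos(a)^2


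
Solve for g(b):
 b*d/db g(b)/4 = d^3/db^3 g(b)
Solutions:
 g(b) = C1 + Integral(C2*airyai(2^(1/3)*b/2) + C3*airybi(2^(1/3)*b/2), b)


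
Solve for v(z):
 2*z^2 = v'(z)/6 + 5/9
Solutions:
 v(z) = C1 + 4*z^3 - 10*z/3


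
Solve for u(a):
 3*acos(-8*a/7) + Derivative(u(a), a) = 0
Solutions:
 u(a) = C1 - 3*a*acos(-8*a/7) - 3*sqrt(49 - 64*a^2)/8


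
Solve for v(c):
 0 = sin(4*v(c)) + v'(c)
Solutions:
 v(c) = -acos((-C1 - exp(8*c))/(C1 - exp(8*c)))/4 + pi/2
 v(c) = acos((-C1 - exp(8*c))/(C1 - exp(8*c)))/4


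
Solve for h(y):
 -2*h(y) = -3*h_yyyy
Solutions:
 h(y) = C1*exp(-2^(1/4)*3^(3/4)*y/3) + C2*exp(2^(1/4)*3^(3/4)*y/3) + C3*sin(2^(1/4)*3^(3/4)*y/3) + C4*cos(2^(1/4)*3^(3/4)*y/3)


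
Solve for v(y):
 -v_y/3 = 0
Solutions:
 v(y) = C1


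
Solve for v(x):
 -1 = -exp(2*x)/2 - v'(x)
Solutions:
 v(x) = C1 + x - exp(2*x)/4


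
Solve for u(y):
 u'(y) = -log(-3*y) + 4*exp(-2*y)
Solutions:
 u(y) = C1 - y*log(-y) + y*(1 - log(3)) - 2*exp(-2*y)


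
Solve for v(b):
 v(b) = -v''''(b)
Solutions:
 v(b) = (C1*sin(sqrt(2)*b/2) + C2*cos(sqrt(2)*b/2))*exp(-sqrt(2)*b/2) + (C3*sin(sqrt(2)*b/2) + C4*cos(sqrt(2)*b/2))*exp(sqrt(2)*b/2)


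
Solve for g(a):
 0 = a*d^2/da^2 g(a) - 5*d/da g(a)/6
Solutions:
 g(a) = C1 + C2*a^(11/6)


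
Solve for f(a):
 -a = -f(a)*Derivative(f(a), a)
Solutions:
 f(a) = -sqrt(C1 + a^2)
 f(a) = sqrt(C1 + a^2)


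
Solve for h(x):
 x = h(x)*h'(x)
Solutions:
 h(x) = -sqrt(C1 + x^2)
 h(x) = sqrt(C1 + x^2)


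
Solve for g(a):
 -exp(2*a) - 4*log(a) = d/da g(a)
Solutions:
 g(a) = C1 - 4*a*log(a) + 4*a - exp(2*a)/2


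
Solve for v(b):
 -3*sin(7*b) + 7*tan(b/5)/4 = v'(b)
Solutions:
 v(b) = C1 - 35*log(cos(b/5))/4 + 3*cos(7*b)/7


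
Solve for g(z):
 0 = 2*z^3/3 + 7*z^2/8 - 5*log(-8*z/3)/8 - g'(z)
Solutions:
 g(z) = C1 + z^4/6 + 7*z^3/24 - 5*z*log(-z)/8 + 5*z*(-3*log(2) + 1 + log(3))/8


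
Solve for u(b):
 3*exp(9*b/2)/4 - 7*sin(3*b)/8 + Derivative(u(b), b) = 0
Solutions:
 u(b) = C1 - exp(9*b/2)/6 - 7*cos(3*b)/24


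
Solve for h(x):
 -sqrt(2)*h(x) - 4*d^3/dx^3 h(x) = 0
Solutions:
 h(x) = C3*exp(-sqrt(2)*x/2) + (C1*sin(sqrt(6)*x/4) + C2*cos(sqrt(6)*x/4))*exp(sqrt(2)*x/4)


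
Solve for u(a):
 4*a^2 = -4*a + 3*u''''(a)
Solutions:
 u(a) = C1 + C2*a + C3*a^2 + C4*a^3 + a^6/270 + a^5/90


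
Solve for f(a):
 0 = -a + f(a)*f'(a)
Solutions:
 f(a) = -sqrt(C1 + a^2)
 f(a) = sqrt(C1 + a^2)


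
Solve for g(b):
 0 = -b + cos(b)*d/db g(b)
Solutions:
 g(b) = C1 + Integral(b/cos(b), b)


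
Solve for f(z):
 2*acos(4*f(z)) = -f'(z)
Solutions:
 Integral(1/acos(4*_y), (_y, f(z))) = C1 - 2*z


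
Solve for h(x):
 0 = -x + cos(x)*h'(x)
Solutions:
 h(x) = C1 + Integral(x/cos(x), x)


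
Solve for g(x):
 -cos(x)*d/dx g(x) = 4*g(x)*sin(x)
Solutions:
 g(x) = C1*cos(x)^4


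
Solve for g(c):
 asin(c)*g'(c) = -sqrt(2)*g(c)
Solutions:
 g(c) = C1*exp(-sqrt(2)*Integral(1/asin(c), c))


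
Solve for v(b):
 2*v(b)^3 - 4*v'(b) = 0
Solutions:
 v(b) = -sqrt(-1/(C1 + b))
 v(b) = sqrt(-1/(C1 + b))


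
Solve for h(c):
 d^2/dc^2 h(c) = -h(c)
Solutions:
 h(c) = C1*sin(c) + C2*cos(c)


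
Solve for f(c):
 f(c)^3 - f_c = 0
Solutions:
 f(c) = -sqrt(2)*sqrt(-1/(C1 + c))/2
 f(c) = sqrt(2)*sqrt(-1/(C1 + c))/2


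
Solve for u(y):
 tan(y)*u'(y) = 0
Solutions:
 u(y) = C1


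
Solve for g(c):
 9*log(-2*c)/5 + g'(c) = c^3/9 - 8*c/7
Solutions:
 g(c) = C1 + c^4/36 - 4*c^2/7 - 9*c*log(-c)/5 + 9*c*(1 - log(2))/5


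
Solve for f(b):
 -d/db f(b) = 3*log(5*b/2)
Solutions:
 f(b) = C1 - 3*b*log(b) + b*log(8/125) + 3*b


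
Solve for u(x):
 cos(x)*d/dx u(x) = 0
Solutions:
 u(x) = C1


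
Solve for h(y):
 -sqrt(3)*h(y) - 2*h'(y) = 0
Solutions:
 h(y) = C1*exp(-sqrt(3)*y/2)


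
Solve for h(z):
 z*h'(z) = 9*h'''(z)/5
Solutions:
 h(z) = C1 + Integral(C2*airyai(15^(1/3)*z/3) + C3*airybi(15^(1/3)*z/3), z)


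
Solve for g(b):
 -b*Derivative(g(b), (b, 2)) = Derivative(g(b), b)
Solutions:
 g(b) = C1 + C2*log(b)


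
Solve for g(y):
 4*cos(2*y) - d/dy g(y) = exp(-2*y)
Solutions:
 g(y) = C1 + 2*sin(2*y) + exp(-2*y)/2


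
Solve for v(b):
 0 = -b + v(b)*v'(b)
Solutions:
 v(b) = -sqrt(C1 + b^2)
 v(b) = sqrt(C1 + b^2)


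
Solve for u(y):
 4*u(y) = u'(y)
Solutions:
 u(y) = C1*exp(4*y)


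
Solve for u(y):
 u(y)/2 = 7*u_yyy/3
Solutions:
 u(y) = C3*exp(14^(2/3)*3^(1/3)*y/14) + (C1*sin(14^(2/3)*3^(5/6)*y/28) + C2*cos(14^(2/3)*3^(5/6)*y/28))*exp(-14^(2/3)*3^(1/3)*y/28)


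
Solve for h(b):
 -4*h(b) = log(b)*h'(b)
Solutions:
 h(b) = C1*exp(-4*li(b))


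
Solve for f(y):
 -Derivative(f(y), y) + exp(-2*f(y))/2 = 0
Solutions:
 f(y) = log(-sqrt(C1 + y))
 f(y) = log(C1 + y)/2


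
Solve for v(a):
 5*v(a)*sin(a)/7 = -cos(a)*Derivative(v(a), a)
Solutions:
 v(a) = C1*cos(a)^(5/7)


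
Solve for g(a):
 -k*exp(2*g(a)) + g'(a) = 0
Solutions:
 g(a) = log(-sqrt(-1/(C1 + a*k))) - log(2)/2
 g(a) = log(-1/(C1 + a*k))/2 - log(2)/2


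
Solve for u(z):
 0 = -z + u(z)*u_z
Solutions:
 u(z) = -sqrt(C1 + z^2)
 u(z) = sqrt(C1 + z^2)


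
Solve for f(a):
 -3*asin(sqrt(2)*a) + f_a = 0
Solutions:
 f(a) = C1 + 3*a*asin(sqrt(2)*a) + 3*sqrt(2)*sqrt(1 - 2*a^2)/2


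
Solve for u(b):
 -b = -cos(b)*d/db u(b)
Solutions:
 u(b) = C1 + Integral(b/cos(b), b)


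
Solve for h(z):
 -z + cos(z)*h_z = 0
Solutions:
 h(z) = C1 + Integral(z/cos(z), z)


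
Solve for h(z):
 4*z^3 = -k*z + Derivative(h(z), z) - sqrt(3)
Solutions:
 h(z) = C1 + k*z^2/2 + z^4 + sqrt(3)*z


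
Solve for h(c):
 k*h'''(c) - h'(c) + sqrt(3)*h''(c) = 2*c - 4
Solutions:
 h(c) = C1 + C2*exp(c*(sqrt(4*k + 3) - sqrt(3))/(2*k)) + C3*exp(-c*(sqrt(4*k + 3) + sqrt(3))/(2*k)) - c^2 - 2*sqrt(3)*c + 4*c


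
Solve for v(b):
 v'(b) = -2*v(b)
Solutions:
 v(b) = C1*exp(-2*b)


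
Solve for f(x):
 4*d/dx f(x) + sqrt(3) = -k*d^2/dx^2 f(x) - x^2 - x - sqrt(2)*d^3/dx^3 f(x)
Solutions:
 f(x) = C1 + C2*exp(sqrt(2)*x*(-k + sqrt(k^2 - 16*sqrt(2)))/4) + C3*exp(-sqrt(2)*x*(k + sqrt(k^2 - 16*sqrt(2)))/4) - k^2*x/32 + k*x^2/16 + k*x/16 - x^3/12 - x^2/8 - sqrt(3)*x/4 + sqrt(2)*x/8


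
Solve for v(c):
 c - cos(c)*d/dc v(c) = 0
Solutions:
 v(c) = C1 + Integral(c/cos(c), c)


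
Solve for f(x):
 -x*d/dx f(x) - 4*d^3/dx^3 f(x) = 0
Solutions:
 f(x) = C1 + Integral(C2*airyai(-2^(1/3)*x/2) + C3*airybi(-2^(1/3)*x/2), x)


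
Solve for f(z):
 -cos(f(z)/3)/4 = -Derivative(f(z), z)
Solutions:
 -z/4 - 3*log(sin(f(z)/3) - 1)/2 + 3*log(sin(f(z)/3) + 1)/2 = C1


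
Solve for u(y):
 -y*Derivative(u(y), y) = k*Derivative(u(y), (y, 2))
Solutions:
 u(y) = C1 + C2*sqrt(k)*erf(sqrt(2)*y*sqrt(1/k)/2)


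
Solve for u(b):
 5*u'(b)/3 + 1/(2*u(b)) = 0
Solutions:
 u(b) = -sqrt(C1 - 15*b)/5
 u(b) = sqrt(C1 - 15*b)/5


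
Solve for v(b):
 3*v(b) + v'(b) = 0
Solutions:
 v(b) = C1*exp(-3*b)


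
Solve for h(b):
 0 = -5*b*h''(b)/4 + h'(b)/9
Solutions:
 h(b) = C1 + C2*b^(49/45)


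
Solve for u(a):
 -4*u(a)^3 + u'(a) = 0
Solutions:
 u(a) = -sqrt(2)*sqrt(-1/(C1 + 4*a))/2
 u(a) = sqrt(2)*sqrt(-1/(C1 + 4*a))/2


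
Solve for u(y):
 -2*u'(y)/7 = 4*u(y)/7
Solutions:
 u(y) = C1*exp(-2*y)


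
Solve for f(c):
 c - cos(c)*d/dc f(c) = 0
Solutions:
 f(c) = C1 + Integral(c/cos(c), c)


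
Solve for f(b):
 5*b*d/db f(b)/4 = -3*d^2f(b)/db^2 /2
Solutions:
 f(b) = C1 + C2*erf(sqrt(15)*b/6)


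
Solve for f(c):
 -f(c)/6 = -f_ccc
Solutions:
 f(c) = C3*exp(6^(2/3)*c/6) + (C1*sin(2^(2/3)*3^(1/6)*c/4) + C2*cos(2^(2/3)*3^(1/6)*c/4))*exp(-6^(2/3)*c/12)


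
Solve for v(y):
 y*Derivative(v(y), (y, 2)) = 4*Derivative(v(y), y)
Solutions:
 v(y) = C1 + C2*y^5


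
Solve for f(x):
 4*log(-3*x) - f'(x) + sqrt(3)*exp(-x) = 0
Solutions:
 f(x) = C1 + 4*x*log(-x) + 4*x*(-1 + log(3)) - sqrt(3)*exp(-x)


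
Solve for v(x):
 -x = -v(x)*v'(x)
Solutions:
 v(x) = -sqrt(C1 + x^2)
 v(x) = sqrt(C1 + x^2)


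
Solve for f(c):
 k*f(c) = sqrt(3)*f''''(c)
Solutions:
 f(c) = C1*exp(-3^(7/8)*c*k^(1/4)/3) + C2*exp(3^(7/8)*c*k^(1/4)/3) + C3*exp(-3^(7/8)*I*c*k^(1/4)/3) + C4*exp(3^(7/8)*I*c*k^(1/4)/3)


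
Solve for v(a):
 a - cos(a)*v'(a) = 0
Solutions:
 v(a) = C1 + Integral(a/cos(a), a)


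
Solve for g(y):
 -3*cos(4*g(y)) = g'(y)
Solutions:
 g(y) = -asin((C1 + exp(24*y))/(C1 - exp(24*y)))/4 + pi/4
 g(y) = asin((C1 + exp(24*y))/(C1 - exp(24*y)))/4


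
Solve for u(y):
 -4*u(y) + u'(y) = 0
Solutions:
 u(y) = C1*exp(4*y)


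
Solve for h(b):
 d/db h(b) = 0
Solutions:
 h(b) = C1


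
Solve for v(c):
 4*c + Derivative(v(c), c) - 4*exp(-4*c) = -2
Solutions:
 v(c) = C1 - 2*c^2 - 2*c - exp(-4*c)


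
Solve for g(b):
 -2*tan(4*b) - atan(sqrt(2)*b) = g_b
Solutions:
 g(b) = C1 - b*atan(sqrt(2)*b) + sqrt(2)*log(2*b^2 + 1)/4 + log(cos(4*b))/2


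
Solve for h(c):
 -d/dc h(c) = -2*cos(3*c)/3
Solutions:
 h(c) = C1 + 2*sin(3*c)/9


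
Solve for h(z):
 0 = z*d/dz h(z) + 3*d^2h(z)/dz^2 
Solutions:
 h(z) = C1 + C2*erf(sqrt(6)*z/6)


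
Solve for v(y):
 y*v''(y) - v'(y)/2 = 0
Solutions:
 v(y) = C1 + C2*y^(3/2)


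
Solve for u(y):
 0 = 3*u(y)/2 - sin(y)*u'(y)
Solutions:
 u(y) = C1*(cos(y) - 1)^(3/4)/(cos(y) + 1)^(3/4)


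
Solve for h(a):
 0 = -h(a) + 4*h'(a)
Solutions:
 h(a) = C1*exp(a/4)


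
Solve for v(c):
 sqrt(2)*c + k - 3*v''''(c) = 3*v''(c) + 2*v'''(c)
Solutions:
 v(c) = C1 + C2*c + sqrt(2)*c^3/18 + c^2*(3*k - 2*sqrt(2))/18 + (C3*sin(2*sqrt(2)*c/3) + C4*cos(2*sqrt(2)*c/3))*exp(-c/3)


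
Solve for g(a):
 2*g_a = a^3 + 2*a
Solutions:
 g(a) = C1 + a^4/8 + a^2/2


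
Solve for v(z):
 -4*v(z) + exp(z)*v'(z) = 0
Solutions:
 v(z) = C1*exp(-4*exp(-z))


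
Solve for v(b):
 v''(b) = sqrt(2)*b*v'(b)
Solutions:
 v(b) = C1 + C2*erfi(2^(3/4)*b/2)


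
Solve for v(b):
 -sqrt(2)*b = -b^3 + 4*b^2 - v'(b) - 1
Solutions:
 v(b) = C1 - b^4/4 + 4*b^3/3 + sqrt(2)*b^2/2 - b


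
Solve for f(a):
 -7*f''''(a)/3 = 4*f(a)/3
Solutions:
 f(a) = (C1*sin(7^(3/4)*a/7) + C2*cos(7^(3/4)*a/7))*exp(-7^(3/4)*a/7) + (C3*sin(7^(3/4)*a/7) + C4*cos(7^(3/4)*a/7))*exp(7^(3/4)*a/7)


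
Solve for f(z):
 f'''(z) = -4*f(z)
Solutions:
 f(z) = C3*exp(-2^(2/3)*z) + (C1*sin(2^(2/3)*sqrt(3)*z/2) + C2*cos(2^(2/3)*sqrt(3)*z/2))*exp(2^(2/3)*z/2)


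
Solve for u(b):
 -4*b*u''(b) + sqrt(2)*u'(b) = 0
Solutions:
 u(b) = C1 + C2*b^(sqrt(2)/4 + 1)


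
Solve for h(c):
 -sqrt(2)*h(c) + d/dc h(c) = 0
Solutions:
 h(c) = C1*exp(sqrt(2)*c)


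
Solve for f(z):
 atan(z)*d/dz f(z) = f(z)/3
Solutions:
 f(z) = C1*exp(Integral(1/atan(z), z)/3)


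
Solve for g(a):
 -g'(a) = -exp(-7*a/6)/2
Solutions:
 g(a) = C1 - 3*exp(-7*a/6)/7


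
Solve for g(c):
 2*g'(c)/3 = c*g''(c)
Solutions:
 g(c) = C1 + C2*c^(5/3)


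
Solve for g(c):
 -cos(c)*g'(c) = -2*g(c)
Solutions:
 g(c) = C1*(sin(c) + 1)/(sin(c) - 1)


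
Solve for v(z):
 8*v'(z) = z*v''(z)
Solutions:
 v(z) = C1 + C2*z^9


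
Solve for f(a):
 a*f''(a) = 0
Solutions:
 f(a) = C1 + C2*a


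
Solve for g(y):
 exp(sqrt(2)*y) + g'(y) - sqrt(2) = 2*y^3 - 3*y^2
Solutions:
 g(y) = C1 + y^4/2 - y^3 + sqrt(2)*y - sqrt(2)*exp(sqrt(2)*y)/2


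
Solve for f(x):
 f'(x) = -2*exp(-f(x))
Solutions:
 f(x) = log(C1 - 2*x)


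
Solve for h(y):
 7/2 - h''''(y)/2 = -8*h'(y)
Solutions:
 h(y) = C1 + C4*exp(2*2^(1/3)*y) - 7*y/16 + (C2*sin(2^(1/3)*sqrt(3)*y) + C3*cos(2^(1/3)*sqrt(3)*y))*exp(-2^(1/3)*y)


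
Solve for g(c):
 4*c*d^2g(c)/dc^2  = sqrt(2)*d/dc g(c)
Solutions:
 g(c) = C1 + C2*c^(sqrt(2)/4 + 1)


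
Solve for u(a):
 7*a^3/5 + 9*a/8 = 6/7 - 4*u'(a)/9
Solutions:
 u(a) = C1 - 63*a^4/80 - 81*a^2/64 + 27*a/14


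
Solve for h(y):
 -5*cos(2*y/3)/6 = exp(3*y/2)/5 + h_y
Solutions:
 h(y) = C1 - 2*exp(3*y/2)/15 - 5*sin(2*y/3)/4


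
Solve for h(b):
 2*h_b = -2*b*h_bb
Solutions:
 h(b) = C1 + C2*log(b)


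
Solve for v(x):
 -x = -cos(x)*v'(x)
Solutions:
 v(x) = C1 + Integral(x/cos(x), x)


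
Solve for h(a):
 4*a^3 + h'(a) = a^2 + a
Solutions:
 h(a) = C1 - a^4 + a^3/3 + a^2/2


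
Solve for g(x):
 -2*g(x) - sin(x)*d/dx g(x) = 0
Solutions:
 g(x) = C1*(cos(x) + 1)/(cos(x) - 1)


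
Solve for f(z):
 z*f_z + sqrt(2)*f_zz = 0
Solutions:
 f(z) = C1 + C2*erf(2^(1/4)*z/2)


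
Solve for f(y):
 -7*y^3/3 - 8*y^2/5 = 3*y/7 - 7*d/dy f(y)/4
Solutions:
 f(y) = C1 + y^4/3 + 32*y^3/105 + 6*y^2/49


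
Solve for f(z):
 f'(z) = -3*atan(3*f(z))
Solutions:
 Integral(1/atan(3*_y), (_y, f(z))) = C1 - 3*z


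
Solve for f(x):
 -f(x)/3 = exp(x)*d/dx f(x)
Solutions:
 f(x) = C1*exp(exp(-x)/3)


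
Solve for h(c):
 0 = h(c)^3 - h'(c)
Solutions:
 h(c) = -sqrt(2)*sqrt(-1/(C1 + c))/2
 h(c) = sqrt(2)*sqrt(-1/(C1 + c))/2


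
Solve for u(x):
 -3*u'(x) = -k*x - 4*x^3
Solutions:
 u(x) = C1 + k*x^2/6 + x^4/3


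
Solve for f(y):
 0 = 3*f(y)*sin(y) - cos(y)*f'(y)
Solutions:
 f(y) = C1/cos(y)^3


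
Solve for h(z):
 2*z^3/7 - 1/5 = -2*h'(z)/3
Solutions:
 h(z) = C1 - 3*z^4/28 + 3*z/10


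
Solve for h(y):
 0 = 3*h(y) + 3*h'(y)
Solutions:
 h(y) = C1*exp(-y)


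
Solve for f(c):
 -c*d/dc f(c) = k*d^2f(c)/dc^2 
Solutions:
 f(c) = C1 + C2*sqrt(k)*erf(sqrt(2)*c*sqrt(1/k)/2)


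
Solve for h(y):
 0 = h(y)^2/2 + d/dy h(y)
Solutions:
 h(y) = 2/(C1 + y)


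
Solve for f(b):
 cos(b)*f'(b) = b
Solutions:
 f(b) = C1 + Integral(b/cos(b), b)


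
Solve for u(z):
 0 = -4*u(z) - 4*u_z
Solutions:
 u(z) = C1*exp(-z)


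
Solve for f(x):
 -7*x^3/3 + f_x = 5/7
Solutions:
 f(x) = C1 + 7*x^4/12 + 5*x/7


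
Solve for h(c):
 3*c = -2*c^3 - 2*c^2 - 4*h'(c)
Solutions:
 h(c) = C1 - c^4/8 - c^3/6 - 3*c^2/8


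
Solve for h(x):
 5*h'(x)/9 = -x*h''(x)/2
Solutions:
 h(x) = C1 + C2/x^(1/9)


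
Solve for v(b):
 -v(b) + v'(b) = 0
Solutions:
 v(b) = C1*exp(b)


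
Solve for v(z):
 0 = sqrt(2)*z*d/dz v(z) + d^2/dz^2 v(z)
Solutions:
 v(z) = C1 + C2*erf(2^(3/4)*z/2)


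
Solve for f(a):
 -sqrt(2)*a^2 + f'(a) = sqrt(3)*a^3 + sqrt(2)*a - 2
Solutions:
 f(a) = C1 + sqrt(3)*a^4/4 + sqrt(2)*a^3/3 + sqrt(2)*a^2/2 - 2*a


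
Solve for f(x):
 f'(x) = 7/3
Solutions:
 f(x) = C1 + 7*x/3


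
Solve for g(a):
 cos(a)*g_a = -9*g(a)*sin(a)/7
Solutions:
 g(a) = C1*cos(a)^(9/7)


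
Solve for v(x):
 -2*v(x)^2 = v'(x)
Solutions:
 v(x) = 1/(C1 + 2*x)


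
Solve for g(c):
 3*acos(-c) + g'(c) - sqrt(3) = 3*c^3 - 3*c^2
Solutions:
 g(c) = C1 + 3*c^4/4 - c^3 - 3*c*acos(-c) + sqrt(3)*c - 3*sqrt(1 - c^2)


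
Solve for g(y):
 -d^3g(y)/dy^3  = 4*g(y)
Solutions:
 g(y) = C3*exp(-2^(2/3)*y) + (C1*sin(2^(2/3)*sqrt(3)*y/2) + C2*cos(2^(2/3)*sqrt(3)*y/2))*exp(2^(2/3)*y/2)


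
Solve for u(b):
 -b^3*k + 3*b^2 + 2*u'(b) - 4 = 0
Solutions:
 u(b) = C1 + b^4*k/8 - b^3/2 + 2*b


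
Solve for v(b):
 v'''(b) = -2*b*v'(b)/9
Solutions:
 v(b) = C1 + Integral(C2*airyai(-6^(1/3)*b/3) + C3*airybi(-6^(1/3)*b/3), b)


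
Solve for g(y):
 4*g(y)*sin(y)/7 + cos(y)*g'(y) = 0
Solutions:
 g(y) = C1*cos(y)^(4/7)


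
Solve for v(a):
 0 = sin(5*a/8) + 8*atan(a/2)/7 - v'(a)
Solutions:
 v(a) = C1 + 8*a*atan(a/2)/7 - 8*log(a^2 + 4)/7 - 8*cos(5*a/8)/5


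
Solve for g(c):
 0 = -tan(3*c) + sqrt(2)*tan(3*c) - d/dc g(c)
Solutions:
 g(c) = C1 - sqrt(2)*log(cos(3*c))/3 + log(cos(3*c))/3


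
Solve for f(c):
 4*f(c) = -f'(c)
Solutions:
 f(c) = C1*exp(-4*c)


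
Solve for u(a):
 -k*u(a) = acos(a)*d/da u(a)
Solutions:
 u(a) = C1*exp(-k*Integral(1/acos(a), a))


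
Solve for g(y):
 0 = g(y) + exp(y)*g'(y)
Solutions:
 g(y) = C1*exp(exp(-y))


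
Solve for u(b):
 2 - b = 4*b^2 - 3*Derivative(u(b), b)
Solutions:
 u(b) = C1 + 4*b^3/9 + b^2/6 - 2*b/3


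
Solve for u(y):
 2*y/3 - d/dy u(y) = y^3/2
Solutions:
 u(y) = C1 - y^4/8 + y^2/3


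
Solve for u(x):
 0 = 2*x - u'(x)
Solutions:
 u(x) = C1 + x^2


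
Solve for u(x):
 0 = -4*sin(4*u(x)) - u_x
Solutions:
 u(x) = -acos((-C1 - exp(32*x))/(C1 - exp(32*x)))/4 + pi/2
 u(x) = acos((-C1 - exp(32*x))/(C1 - exp(32*x)))/4


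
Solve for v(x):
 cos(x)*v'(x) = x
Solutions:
 v(x) = C1 + Integral(x/cos(x), x)


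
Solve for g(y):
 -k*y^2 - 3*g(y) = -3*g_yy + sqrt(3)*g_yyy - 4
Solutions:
 g(y) = C1*exp(y*(2*2^(1/3)*3^(2/3)/(3*sqrt(15) + 7*sqrt(3))^(1/3) + 2^(2/3)*3^(1/3)*(3*sqrt(15) + 7*sqrt(3))^(1/3) + 4*sqrt(3))/12)*sin(2^(1/3)*3^(1/6)*y*(-2^(1/3)*3^(2/3)*(3*sqrt(15) + 7*sqrt(3))^(1/3) + 6/(3*sqrt(15) + 7*sqrt(3))^(1/3))/12) + C2*exp(y*(2*2^(1/3)*3^(2/3)/(3*sqrt(15) + 7*sqrt(3))^(1/3) + 2^(2/3)*3^(1/3)*(3*sqrt(15) + 7*sqrt(3))^(1/3) + 4*sqrt(3))/12)*cos(2^(1/3)*3^(1/6)*y*(-2^(1/3)*3^(2/3)*(3*sqrt(15) + 7*sqrt(3))^(1/3) + 6/(3*sqrt(15) + 7*sqrt(3))^(1/3))/12) + C3*exp(y*(-2^(2/3)*3^(1/3)*(3*sqrt(15) + 7*sqrt(3))^(1/3) - 2*2^(1/3)*3^(2/3)/(3*sqrt(15) + 7*sqrt(3))^(1/3) + 2*sqrt(3))/6) - k*y^2/3 - 2*k/3 + 4/3


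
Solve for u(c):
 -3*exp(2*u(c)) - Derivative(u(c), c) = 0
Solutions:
 u(c) = log(-sqrt(-1/(C1 - 3*c))) - log(2)/2
 u(c) = log(-1/(C1 - 3*c))/2 - log(2)/2


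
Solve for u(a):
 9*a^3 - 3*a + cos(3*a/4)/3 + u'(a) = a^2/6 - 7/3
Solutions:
 u(a) = C1 - 9*a^4/4 + a^3/18 + 3*a^2/2 - 7*a/3 - 4*sin(3*a/4)/9


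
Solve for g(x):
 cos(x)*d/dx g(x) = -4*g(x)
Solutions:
 g(x) = C1*(sin(x)^2 - 2*sin(x) + 1)/(sin(x)^2 + 2*sin(x) + 1)


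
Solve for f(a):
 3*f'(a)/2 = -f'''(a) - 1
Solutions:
 f(a) = C1 + C2*sin(sqrt(6)*a/2) + C3*cos(sqrt(6)*a/2) - 2*a/3


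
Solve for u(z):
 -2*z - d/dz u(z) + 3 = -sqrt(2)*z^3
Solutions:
 u(z) = C1 + sqrt(2)*z^4/4 - z^2 + 3*z


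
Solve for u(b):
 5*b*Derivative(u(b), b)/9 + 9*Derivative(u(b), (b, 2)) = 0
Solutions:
 u(b) = C1 + C2*erf(sqrt(10)*b/18)


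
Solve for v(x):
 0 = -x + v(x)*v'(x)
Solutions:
 v(x) = -sqrt(C1 + x^2)
 v(x) = sqrt(C1 + x^2)


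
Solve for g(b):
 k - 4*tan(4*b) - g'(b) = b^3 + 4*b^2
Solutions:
 g(b) = C1 - b^4/4 - 4*b^3/3 + b*k + log(cos(4*b))


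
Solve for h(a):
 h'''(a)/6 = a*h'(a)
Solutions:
 h(a) = C1 + Integral(C2*airyai(6^(1/3)*a) + C3*airybi(6^(1/3)*a), a)


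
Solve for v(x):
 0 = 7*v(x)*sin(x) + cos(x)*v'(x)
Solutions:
 v(x) = C1*cos(x)^7


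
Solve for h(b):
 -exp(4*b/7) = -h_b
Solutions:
 h(b) = C1 + 7*exp(4*b/7)/4


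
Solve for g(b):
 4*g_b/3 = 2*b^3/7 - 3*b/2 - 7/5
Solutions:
 g(b) = C1 + 3*b^4/56 - 9*b^2/16 - 21*b/20


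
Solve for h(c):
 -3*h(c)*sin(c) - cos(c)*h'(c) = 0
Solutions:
 h(c) = C1*cos(c)^3


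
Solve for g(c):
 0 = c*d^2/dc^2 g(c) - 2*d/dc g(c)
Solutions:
 g(c) = C1 + C2*c^3


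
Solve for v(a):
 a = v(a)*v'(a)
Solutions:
 v(a) = -sqrt(C1 + a^2)
 v(a) = sqrt(C1 + a^2)


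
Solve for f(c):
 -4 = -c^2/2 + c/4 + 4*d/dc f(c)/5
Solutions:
 f(c) = C1 + 5*c^3/24 - 5*c^2/32 - 5*c


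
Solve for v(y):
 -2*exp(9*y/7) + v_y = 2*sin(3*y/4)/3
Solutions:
 v(y) = C1 + 14*exp(9*y/7)/9 - 8*cos(3*y/4)/9


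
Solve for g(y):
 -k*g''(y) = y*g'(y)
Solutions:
 g(y) = C1 + C2*sqrt(k)*erf(sqrt(2)*y*sqrt(1/k)/2)


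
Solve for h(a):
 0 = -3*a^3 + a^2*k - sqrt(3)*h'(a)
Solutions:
 h(a) = C1 - sqrt(3)*a^4/4 + sqrt(3)*a^3*k/9


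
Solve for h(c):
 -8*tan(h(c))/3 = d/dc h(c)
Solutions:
 h(c) = pi - asin(C1*exp(-8*c/3))
 h(c) = asin(C1*exp(-8*c/3))


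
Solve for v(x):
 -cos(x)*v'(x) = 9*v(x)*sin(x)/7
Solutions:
 v(x) = C1*cos(x)^(9/7)


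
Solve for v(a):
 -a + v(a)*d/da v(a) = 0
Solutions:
 v(a) = -sqrt(C1 + a^2)
 v(a) = sqrt(C1 + a^2)


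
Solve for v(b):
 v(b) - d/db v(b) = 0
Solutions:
 v(b) = C1*exp(b)


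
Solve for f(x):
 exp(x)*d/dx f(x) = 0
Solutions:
 f(x) = C1


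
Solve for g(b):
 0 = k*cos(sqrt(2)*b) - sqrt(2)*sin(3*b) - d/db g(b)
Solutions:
 g(b) = C1 + sqrt(2)*k*sin(sqrt(2)*b)/2 + sqrt(2)*cos(3*b)/3


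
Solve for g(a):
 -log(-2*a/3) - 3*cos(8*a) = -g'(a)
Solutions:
 g(a) = C1 + a*log(-a) - a*log(3) - a + a*log(2) + 3*sin(8*a)/8


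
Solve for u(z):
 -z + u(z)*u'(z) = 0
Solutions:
 u(z) = -sqrt(C1 + z^2)
 u(z) = sqrt(C1 + z^2)


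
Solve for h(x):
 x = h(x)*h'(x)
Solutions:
 h(x) = -sqrt(C1 + x^2)
 h(x) = sqrt(C1 + x^2)


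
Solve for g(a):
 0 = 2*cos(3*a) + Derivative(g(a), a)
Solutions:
 g(a) = C1 - 2*sin(3*a)/3


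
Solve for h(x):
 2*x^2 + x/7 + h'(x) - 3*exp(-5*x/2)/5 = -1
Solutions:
 h(x) = C1 - 2*x^3/3 - x^2/14 - x - 6*exp(-5*x/2)/25


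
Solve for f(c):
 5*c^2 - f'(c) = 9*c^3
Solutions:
 f(c) = C1 - 9*c^4/4 + 5*c^3/3


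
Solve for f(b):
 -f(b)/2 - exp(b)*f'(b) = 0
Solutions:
 f(b) = C1*exp(exp(-b)/2)


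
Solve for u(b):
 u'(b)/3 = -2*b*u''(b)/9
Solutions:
 u(b) = C1 + C2/sqrt(b)


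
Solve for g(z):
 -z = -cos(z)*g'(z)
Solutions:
 g(z) = C1 + Integral(z/cos(z), z)


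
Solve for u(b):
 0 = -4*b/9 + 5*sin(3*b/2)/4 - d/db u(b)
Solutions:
 u(b) = C1 - 2*b^2/9 - 5*cos(3*b/2)/6


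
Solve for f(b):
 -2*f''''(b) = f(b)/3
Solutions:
 f(b) = (C1*sin(2^(1/4)*3^(3/4)*b/6) + C2*cos(2^(1/4)*3^(3/4)*b/6))*exp(-2^(1/4)*3^(3/4)*b/6) + (C3*sin(2^(1/4)*3^(3/4)*b/6) + C4*cos(2^(1/4)*3^(3/4)*b/6))*exp(2^(1/4)*3^(3/4)*b/6)


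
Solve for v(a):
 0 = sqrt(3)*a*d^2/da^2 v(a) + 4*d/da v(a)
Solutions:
 v(a) = C1 + C2*a^(1 - 4*sqrt(3)/3)


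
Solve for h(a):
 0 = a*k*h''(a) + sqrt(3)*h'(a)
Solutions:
 h(a) = C1 + a^(((re(k) - sqrt(3))*re(k) + im(k)^2)/(re(k)^2 + im(k)^2))*(C2*sin(sqrt(3)*log(a)*Abs(im(k))/(re(k)^2 + im(k)^2)) + C3*cos(sqrt(3)*log(a)*im(k)/(re(k)^2 + im(k)^2)))


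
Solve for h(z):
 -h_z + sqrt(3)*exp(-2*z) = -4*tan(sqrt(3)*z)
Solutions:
 h(z) = C1 + 2*sqrt(3)*log(tan(sqrt(3)*z)^2 + 1)/3 - sqrt(3)*exp(-2*z)/2


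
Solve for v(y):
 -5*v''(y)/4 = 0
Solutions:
 v(y) = C1 + C2*y


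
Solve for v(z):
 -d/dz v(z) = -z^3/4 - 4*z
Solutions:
 v(z) = C1 + z^4/16 + 2*z^2


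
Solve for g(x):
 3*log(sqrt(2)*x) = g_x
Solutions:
 g(x) = C1 + 3*x*log(x) - 3*x + 3*x*log(2)/2


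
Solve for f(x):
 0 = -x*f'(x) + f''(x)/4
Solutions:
 f(x) = C1 + C2*erfi(sqrt(2)*x)


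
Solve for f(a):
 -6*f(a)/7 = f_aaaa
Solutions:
 f(a) = (C1*sin(14^(3/4)*3^(1/4)*a/14) + C2*cos(14^(3/4)*3^(1/4)*a/14))*exp(-14^(3/4)*3^(1/4)*a/14) + (C3*sin(14^(3/4)*3^(1/4)*a/14) + C4*cos(14^(3/4)*3^(1/4)*a/14))*exp(14^(3/4)*3^(1/4)*a/14)


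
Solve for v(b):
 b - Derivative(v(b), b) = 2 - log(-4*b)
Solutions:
 v(b) = C1 + b^2/2 + b*log(-b) + b*(-3 + 2*log(2))


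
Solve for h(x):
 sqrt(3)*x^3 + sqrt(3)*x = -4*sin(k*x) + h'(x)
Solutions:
 h(x) = C1 + sqrt(3)*x^4/4 + sqrt(3)*x^2/2 - 4*cos(k*x)/k


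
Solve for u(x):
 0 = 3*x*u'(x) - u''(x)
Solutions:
 u(x) = C1 + C2*erfi(sqrt(6)*x/2)


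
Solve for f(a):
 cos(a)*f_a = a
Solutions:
 f(a) = C1 + Integral(a/cos(a), a)


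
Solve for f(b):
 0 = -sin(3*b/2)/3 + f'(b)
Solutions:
 f(b) = C1 - 2*cos(3*b/2)/9


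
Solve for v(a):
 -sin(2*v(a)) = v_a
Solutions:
 v(a) = pi - acos((-C1 - exp(4*a))/(C1 - exp(4*a)))/2
 v(a) = acos((-C1 - exp(4*a))/(C1 - exp(4*a)))/2


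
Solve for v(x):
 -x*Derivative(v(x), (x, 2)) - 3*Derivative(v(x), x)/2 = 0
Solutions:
 v(x) = C1 + C2/sqrt(x)


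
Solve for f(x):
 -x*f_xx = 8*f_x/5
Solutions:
 f(x) = C1 + C2/x^(3/5)


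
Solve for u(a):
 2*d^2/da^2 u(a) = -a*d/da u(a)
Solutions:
 u(a) = C1 + C2*erf(a/2)


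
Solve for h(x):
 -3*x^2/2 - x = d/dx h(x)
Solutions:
 h(x) = C1 - x^3/2 - x^2/2


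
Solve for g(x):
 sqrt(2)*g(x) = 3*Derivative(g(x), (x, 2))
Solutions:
 g(x) = C1*exp(-2^(1/4)*sqrt(3)*x/3) + C2*exp(2^(1/4)*sqrt(3)*x/3)


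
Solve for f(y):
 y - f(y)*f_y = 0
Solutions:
 f(y) = -sqrt(C1 + y^2)
 f(y) = sqrt(C1 + y^2)


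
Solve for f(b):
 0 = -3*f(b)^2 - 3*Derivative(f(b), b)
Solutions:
 f(b) = 1/(C1 + b)


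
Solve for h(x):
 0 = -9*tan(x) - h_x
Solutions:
 h(x) = C1 + 9*log(cos(x))


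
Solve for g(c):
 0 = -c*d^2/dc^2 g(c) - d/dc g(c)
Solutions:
 g(c) = C1 + C2*log(c)


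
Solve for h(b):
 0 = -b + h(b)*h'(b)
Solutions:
 h(b) = -sqrt(C1 + b^2)
 h(b) = sqrt(C1 + b^2)


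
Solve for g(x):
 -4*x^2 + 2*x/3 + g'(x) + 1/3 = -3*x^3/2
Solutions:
 g(x) = C1 - 3*x^4/8 + 4*x^3/3 - x^2/3 - x/3


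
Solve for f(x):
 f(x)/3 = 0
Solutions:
 f(x) = 0


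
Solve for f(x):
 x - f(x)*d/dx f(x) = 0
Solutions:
 f(x) = -sqrt(C1 + x^2)
 f(x) = sqrt(C1 + x^2)


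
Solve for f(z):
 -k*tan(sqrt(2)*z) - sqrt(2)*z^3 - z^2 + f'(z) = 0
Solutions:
 f(z) = C1 - sqrt(2)*k*log(cos(sqrt(2)*z))/2 + sqrt(2)*z^4/4 + z^3/3


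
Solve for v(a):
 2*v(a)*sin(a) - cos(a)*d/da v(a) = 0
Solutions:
 v(a) = C1/cos(a)^2


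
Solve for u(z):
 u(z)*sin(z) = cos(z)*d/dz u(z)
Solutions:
 u(z) = C1/cos(z)


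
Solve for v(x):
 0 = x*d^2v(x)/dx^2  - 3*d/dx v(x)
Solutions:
 v(x) = C1 + C2*x^4


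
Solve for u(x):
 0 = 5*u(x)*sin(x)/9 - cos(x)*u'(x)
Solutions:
 u(x) = C1/cos(x)^(5/9)


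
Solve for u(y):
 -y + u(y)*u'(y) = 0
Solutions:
 u(y) = -sqrt(C1 + y^2)
 u(y) = sqrt(C1 + y^2)


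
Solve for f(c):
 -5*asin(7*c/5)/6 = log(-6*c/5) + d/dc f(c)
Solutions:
 f(c) = C1 - c*log(-c) - 5*c*asin(7*c/5)/6 - c*log(6) + c + c*log(5) - 5*sqrt(25 - 49*c^2)/42


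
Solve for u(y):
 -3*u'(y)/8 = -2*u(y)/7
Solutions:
 u(y) = C1*exp(16*y/21)


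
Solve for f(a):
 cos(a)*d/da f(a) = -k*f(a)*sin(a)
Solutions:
 f(a) = C1*exp(k*log(cos(a)))


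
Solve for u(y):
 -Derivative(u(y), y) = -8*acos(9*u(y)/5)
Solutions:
 Integral(1/acos(9*_y/5), (_y, u(y))) = C1 + 8*y


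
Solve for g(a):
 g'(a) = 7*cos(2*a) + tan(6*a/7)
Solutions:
 g(a) = C1 - 7*log(cos(6*a/7))/6 + 7*sin(2*a)/2


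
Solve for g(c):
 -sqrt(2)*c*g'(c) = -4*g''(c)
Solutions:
 g(c) = C1 + C2*erfi(2^(3/4)*c/4)


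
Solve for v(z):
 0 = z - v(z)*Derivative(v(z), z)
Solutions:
 v(z) = -sqrt(C1 + z^2)
 v(z) = sqrt(C1 + z^2)


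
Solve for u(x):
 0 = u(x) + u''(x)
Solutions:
 u(x) = C1*sin(x) + C2*cos(x)


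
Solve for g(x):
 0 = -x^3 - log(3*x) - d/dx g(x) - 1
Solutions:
 g(x) = C1 - x^4/4 - x*log(x) - x*log(3)


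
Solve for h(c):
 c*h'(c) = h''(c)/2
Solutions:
 h(c) = C1 + C2*erfi(c)


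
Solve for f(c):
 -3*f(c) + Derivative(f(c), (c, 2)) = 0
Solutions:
 f(c) = C1*exp(-sqrt(3)*c) + C2*exp(sqrt(3)*c)


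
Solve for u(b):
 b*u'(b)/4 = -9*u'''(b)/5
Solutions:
 u(b) = C1 + Integral(C2*airyai(-30^(1/3)*b/6) + C3*airybi(-30^(1/3)*b/6), b)


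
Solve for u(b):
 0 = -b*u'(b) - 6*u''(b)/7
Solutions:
 u(b) = C1 + C2*erf(sqrt(21)*b/6)


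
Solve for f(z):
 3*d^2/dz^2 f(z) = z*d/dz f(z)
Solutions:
 f(z) = C1 + C2*erfi(sqrt(6)*z/6)


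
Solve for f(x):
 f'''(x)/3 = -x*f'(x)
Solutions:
 f(x) = C1 + Integral(C2*airyai(-3^(1/3)*x) + C3*airybi(-3^(1/3)*x), x)


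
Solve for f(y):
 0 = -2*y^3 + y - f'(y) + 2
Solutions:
 f(y) = C1 - y^4/2 + y^2/2 + 2*y


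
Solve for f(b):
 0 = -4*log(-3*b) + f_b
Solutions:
 f(b) = C1 + 4*b*log(-b) + 4*b*(-1 + log(3))


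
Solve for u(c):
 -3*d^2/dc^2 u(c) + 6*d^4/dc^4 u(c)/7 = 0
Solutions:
 u(c) = C1 + C2*c + C3*exp(-sqrt(14)*c/2) + C4*exp(sqrt(14)*c/2)


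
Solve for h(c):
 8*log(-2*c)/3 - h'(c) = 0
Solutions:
 h(c) = C1 + 8*c*log(-c)/3 + 8*c*(-1 + log(2))/3


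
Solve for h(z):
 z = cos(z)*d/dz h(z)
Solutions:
 h(z) = C1 + Integral(z/cos(z), z)


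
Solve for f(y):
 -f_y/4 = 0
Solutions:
 f(y) = C1


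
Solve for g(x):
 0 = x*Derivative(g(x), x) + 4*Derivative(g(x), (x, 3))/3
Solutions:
 g(x) = C1 + Integral(C2*airyai(-6^(1/3)*x/2) + C3*airybi(-6^(1/3)*x/2), x)


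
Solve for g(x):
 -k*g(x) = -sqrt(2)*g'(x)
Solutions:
 g(x) = C1*exp(sqrt(2)*k*x/2)


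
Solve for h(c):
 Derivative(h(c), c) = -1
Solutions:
 h(c) = C1 - c


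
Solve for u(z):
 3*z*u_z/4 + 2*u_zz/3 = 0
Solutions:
 u(z) = C1 + C2*erf(3*z/4)


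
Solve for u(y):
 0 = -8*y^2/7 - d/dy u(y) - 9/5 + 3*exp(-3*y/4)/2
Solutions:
 u(y) = C1 - 8*y^3/21 - 9*y/5 - 2*exp(-3*y/4)


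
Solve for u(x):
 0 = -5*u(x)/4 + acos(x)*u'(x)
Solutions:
 u(x) = C1*exp(5*Integral(1/acos(x), x)/4)


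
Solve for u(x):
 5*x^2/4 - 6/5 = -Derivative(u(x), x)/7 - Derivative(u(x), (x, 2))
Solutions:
 u(x) = C1 + C2*exp(-x/7) - 35*x^3/12 + 245*x^2/4 - 8491*x/10


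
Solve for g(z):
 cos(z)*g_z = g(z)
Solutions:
 g(z) = C1*sqrt(sin(z) + 1)/sqrt(sin(z) - 1)


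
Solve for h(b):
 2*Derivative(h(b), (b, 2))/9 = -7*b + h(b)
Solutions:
 h(b) = C1*exp(-3*sqrt(2)*b/2) + C2*exp(3*sqrt(2)*b/2) + 7*b


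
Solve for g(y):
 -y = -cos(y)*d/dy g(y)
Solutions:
 g(y) = C1 + Integral(y/cos(y), y)


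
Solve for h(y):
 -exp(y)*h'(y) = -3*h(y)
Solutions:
 h(y) = C1*exp(-3*exp(-y))


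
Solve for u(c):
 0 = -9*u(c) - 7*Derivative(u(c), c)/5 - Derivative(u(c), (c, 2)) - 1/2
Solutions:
 u(c) = (C1*sin(sqrt(851)*c/10) + C2*cos(sqrt(851)*c/10))*exp(-7*c/10) - 1/18


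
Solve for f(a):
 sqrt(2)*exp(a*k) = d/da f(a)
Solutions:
 f(a) = C1 + sqrt(2)*exp(a*k)/k


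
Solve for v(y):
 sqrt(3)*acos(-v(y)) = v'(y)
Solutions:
 Integral(1/acos(-_y), (_y, v(y))) = C1 + sqrt(3)*y


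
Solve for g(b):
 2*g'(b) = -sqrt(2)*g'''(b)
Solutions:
 g(b) = C1 + C2*sin(2^(1/4)*b) + C3*cos(2^(1/4)*b)


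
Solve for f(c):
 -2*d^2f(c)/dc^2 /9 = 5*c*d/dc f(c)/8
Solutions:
 f(c) = C1 + C2*erf(3*sqrt(10)*c/8)


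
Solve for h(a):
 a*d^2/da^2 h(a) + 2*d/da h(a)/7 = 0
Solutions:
 h(a) = C1 + C2*a^(5/7)


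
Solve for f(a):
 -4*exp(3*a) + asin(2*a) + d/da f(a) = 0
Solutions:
 f(a) = C1 - a*asin(2*a) - sqrt(1 - 4*a^2)/2 + 4*exp(3*a)/3


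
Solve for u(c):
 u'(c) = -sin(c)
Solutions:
 u(c) = C1 + cos(c)


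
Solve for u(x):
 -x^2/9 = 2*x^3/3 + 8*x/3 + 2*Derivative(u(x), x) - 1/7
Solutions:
 u(x) = C1 - x^4/12 - x^3/54 - 2*x^2/3 + x/14


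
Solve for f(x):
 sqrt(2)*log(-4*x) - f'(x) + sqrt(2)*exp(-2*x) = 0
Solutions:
 f(x) = C1 + sqrt(2)*x*log(-x) + sqrt(2)*x*(-1 + 2*log(2)) - sqrt(2)*exp(-2*x)/2


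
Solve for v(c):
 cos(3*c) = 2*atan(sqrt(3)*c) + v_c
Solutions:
 v(c) = C1 - 2*c*atan(sqrt(3)*c) + sqrt(3)*log(3*c^2 + 1)/3 + sin(3*c)/3


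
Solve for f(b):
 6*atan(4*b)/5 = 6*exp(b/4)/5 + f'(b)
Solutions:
 f(b) = C1 + 6*b*atan(4*b)/5 - 24*exp(b/4)/5 - 3*log(16*b^2 + 1)/20


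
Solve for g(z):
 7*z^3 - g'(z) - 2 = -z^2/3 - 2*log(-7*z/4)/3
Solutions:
 g(z) = C1 + 7*z^4/4 + z^3/9 + 2*z*log(-z)/3 + z*(-8/3 - 2*log(2) + 2*log(14)/3)


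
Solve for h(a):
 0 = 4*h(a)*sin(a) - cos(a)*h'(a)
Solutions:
 h(a) = C1/cos(a)^4


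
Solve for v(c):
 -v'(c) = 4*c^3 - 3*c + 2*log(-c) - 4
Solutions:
 v(c) = C1 - c^4 + 3*c^2/2 - 2*c*log(-c) + 6*c


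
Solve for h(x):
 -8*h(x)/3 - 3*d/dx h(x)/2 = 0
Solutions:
 h(x) = C1*exp(-16*x/9)


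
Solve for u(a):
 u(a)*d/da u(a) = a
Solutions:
 u(a) = -sqrt(C1 + a^2)
 u(a) = sqrt(C1 + a^2)


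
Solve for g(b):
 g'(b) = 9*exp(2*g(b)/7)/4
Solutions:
 g(b) = 7*log(-sqrt(-1/(C1 + 9*b))) + 7*log(14)/2
 g(b) = 7*log(-1/(C1 + 9*b))/2 + 7*log(14)/2


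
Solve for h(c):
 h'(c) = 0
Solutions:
 h(c) = C1


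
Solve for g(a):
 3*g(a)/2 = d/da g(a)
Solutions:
 g(a) = C1*exp(3*a/2)


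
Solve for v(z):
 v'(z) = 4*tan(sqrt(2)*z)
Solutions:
 v(z) = C1 - 2*sqrt(2)*log(cos(sqrt(2)*z))


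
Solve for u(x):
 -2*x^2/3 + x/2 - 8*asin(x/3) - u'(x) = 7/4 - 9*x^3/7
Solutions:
 u(x) = C1 + 9*x^4/28 - 2*x^3/9 + x^2/4 - 8*x*asin(x/3) - 7*x/4 - 8*sqrt(9 - x^2)


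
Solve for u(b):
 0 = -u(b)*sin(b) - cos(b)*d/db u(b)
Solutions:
 u(b) = C1*cos(b)


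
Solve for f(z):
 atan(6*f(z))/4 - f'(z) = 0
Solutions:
 Integral(1/atan(6*_y), (_y, f(z))) = C1 + z/4


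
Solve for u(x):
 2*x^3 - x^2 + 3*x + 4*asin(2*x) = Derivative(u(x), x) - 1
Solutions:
 u(x) = C1 + x^4/2 - x^3/3 + 3*x^2/2 + 4*x*asin(2*x) + x + 2*sqrt(1 - 4*x^2)


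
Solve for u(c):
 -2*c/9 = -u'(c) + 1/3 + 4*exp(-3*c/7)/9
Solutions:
 u(c) = C1 + c^2/9 + c/3 - 28*exp(-3*c/7)/27


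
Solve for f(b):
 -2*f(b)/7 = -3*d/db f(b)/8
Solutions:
 f(b) = C1*exp(16*b/21)


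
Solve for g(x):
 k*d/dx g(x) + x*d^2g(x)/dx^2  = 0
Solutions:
 g(x) = C1 + x^(1 - re(k))*(C2*sin(log(x)*Abs(im(k))) + C3*cos(log(x)*im(k)))


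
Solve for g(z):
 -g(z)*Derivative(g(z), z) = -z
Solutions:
 g(z) = -sqrt(C1 + z^2)
 g(z) = sqrt(C1 + z^2)


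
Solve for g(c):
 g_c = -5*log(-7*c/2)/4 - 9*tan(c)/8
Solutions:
 g(c) = C1 - 5*c*log(-c)/4 - 5*c*log(7)/4 + 5*c*log(2)/4 + 5*c/4 + 9*log(cos(c))/8


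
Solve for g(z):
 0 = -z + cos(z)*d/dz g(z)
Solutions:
 g(z) = C1 + Integral(z/cos(z), z)


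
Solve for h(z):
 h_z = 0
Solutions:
 h(z) = C1


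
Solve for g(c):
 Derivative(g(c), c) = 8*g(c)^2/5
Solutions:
 g(c) = -5/(C1 + 8*c)


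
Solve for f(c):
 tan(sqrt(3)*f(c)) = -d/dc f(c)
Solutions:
 f(c) = sqrt(3)*(pi - asin(C1*exp(-sqrt(3)*c)))/3
 f(c) = sqrt(3)*asin(C1*exp(-sqrt(3)*c))/3


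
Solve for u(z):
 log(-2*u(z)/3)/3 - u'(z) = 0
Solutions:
 -3*Integral(1/(log(-_y) - log(3) + log(2)), (_y, u(z))) = C1 - z


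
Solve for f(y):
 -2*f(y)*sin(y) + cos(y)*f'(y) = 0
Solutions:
 f(y) = C1/cos(y)^2


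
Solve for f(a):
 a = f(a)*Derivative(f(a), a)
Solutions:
 f(a) = -sqrt(C1 + a^2)
 f(a) = sqrt(C1 + a^2)


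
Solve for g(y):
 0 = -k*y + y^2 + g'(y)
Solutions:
 g(y) = C1 + k*y^2/2 - y^3/3


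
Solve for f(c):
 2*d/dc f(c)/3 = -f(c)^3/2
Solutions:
 f(c) = -sqrt(2)*sqrt(-1/(C1 - 3*c))
 f(c) = sqrt(2)*sqrt(-1/(C1 - 3*c))


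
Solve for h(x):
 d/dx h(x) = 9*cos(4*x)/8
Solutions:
 h(x) = C1 + 9*sin(4*x)/32


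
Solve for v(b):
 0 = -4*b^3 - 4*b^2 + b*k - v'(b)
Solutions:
 v(b) = C1 - b^4 - 4*b^3/3 + b^2*k/2


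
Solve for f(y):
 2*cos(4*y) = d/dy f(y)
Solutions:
 f(y) = C1 + sin(4*y)/2


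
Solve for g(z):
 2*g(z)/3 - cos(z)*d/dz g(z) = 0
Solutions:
 g(z) = C1*(sin(z) + 1)^(1/3)/(sin(z) - 1)^(1/3)


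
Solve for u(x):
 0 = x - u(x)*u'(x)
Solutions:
 u(x) = -sqrt(C1 + x^2)
 u(x) = sqrt(C1 + x^2)


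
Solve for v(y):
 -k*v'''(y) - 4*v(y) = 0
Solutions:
 v(y) = C1*exp(2^(2/3)*y*(-1/k)^(1/3)) + C2*exp(2^(2/3)*y*(-1/k)^(1/3)*(-1 + sqrt(3)*I)/2) + C3*exp(-2^(2/3)*y*(-1/k)^(1/3)*(1 + sqrt(3)*I)/2)


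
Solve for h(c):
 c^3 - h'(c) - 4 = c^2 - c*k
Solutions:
 h(c) = C1 + c^4/4 - c^3/3 + c^2*k/2 - 4*c


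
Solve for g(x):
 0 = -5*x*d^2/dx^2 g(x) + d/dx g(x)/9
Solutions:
 g(x) = C1 + C2*x^(46/45)


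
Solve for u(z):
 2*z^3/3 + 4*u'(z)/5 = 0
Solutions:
 u(z) = C1 - 5*z^4/24


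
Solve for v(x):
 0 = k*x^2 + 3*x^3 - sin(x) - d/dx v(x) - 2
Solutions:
 v(x) = C1 + k*x^3/3 + 3*x^4/4 - 2*x + cos(x)


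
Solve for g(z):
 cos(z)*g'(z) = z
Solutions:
 g(z) = C1 + Integral(z/cos(z), z)


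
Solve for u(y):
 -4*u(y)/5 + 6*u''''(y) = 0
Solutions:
 u(y) = C1*exp(-15^(3/4)*2^(1/4)*y/15) + C2*exp(15^(3/4)*2^(1/4)*y/15) + C3*sin(15^(3/4)*2^(1/4)*y/15) + C4*cos(15^(3/4)*2^(1/4)*y/15)


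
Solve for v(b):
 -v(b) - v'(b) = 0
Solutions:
 v(b) = C1*exp(-b)


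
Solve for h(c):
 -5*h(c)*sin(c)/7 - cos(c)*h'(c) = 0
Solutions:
 h(c) = C1*cos(c)^(5/7)


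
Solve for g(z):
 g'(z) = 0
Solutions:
 g(z) = C1


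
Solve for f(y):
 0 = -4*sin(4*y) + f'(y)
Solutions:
 f(y) = C1 - cos(4*y)


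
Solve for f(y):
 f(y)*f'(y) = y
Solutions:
 f(y) = -sqrt(C1 + y^2)
 f(y) = sqrt(C1 + y^2)


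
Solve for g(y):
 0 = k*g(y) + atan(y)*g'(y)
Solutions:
 g(y) = C1*exp(-k*Integral(1/atan(y), y))


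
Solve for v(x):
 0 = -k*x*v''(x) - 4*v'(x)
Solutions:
 v(x) = C1 + x^(((re(k) - 4)*re(k) + im(k)^2)/(re(k)^2 + im(k)^2))*(C2*sin(4*log(x)*Abs(im(k))/(re(k)^2 + im(k)^2)) + C3*cos(4*log(x)*im(k)/(re(k)^2 + im(k)^2)))


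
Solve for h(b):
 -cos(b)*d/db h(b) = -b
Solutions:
 h(b) = C1 + Integral(b/cos(b), b)


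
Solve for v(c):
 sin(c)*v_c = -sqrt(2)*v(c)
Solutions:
 v(c) = C1*(cos(c) + 1)^(sqrt(2)/2)/(cos(c) - 1)^(sqrt(2)/2)


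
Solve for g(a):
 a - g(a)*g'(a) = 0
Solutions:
 g(a) = -sqrt(C1 + a^2)
 g(a) = sqrt(C1 + a^2)


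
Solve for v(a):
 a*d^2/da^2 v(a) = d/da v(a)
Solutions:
 v(a) = C1 + C2*a^2


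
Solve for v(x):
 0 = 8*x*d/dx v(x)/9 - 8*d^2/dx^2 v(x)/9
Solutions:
 v(x) = C1 + C2*erfi(sqrt(2)*x/2)


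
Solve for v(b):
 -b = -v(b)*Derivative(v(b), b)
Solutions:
 v(b) = -sqrt(C1 + b^2)
 v(b) = sqrt(C1 + b^2)


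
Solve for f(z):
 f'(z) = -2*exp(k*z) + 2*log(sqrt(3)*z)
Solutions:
 f(z) = C1 + 2*z*log(z) + z*(-2 + log(3)) + Piecewise((-2*exp(k*z)/k, Ne(k, 0)), (-2*z, True))


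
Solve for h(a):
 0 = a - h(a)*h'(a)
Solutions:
 h(a) = -sqrt(C1 + a^2)
 h(a) = sqrt(C1 + a^2)


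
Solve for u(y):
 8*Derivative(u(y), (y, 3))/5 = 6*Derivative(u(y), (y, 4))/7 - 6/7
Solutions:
 u(y) = C1 + C2*y + C3*y^2 + C4*exp(28*y/15) - 5*y^3/56


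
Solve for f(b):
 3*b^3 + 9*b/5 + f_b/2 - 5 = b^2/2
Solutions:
 f(b) = C1 - 3*b^4/2 + b^3/3 - 9*b^2/5 + 10*b


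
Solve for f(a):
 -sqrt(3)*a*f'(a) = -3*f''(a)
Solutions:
 f(a) = C1 + C2*erfi(sqrt(2)*3^(3/4)*a/6)


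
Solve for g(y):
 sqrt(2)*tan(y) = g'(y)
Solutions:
 g(y) = C1 - sqrt(2)*log(cos(y))


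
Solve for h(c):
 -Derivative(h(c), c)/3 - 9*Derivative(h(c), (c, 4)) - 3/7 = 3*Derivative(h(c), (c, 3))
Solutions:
 h(c) = C1 + C2*exp(c*(-4 + 2*2^(1/3)/(3*sqrt(93) + 29)^(1/3) + 2^(2/3)*(3*sqrt(93) + 29)^(1/3))/36)*sin(2^(1/3)*sqrt(3)*c*(-2^(1/3)*(3*sqrt(93) + 29)^(1/3) + 2/(3*sqrt(93) + 29)^(1/3))/36) + C3*exp(c*(-4 + 2*2^(1/3)/(3*sqrt(93) + 29)^(1/3) + 2^(2/3)*(3*sqrt(93) + 29)^(1/3))/36)*cos(2^(1/3)*sqrt(3)*c*(-2^(1/3)*(3*sqrt(93) + 29)^(1/3) + 2/(3*sqrt(93) + 29)^(1/3))/36) + C4*exp(-c*(2*2^(1/3)/(3*sqrt(93) + 29)^(1/3) + 2 + 2^(2/3)*(3*sqrt(93) + 29)^(1/3))/18) - 9*c/7


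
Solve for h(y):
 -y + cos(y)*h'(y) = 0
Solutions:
 h(y) = C1 + Integral(y/cos(y), y)


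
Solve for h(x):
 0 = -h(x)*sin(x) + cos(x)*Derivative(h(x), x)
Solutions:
 h(x) = C1/cos(x)


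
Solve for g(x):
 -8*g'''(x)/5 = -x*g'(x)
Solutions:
 g(x) = C1 + Integral(C2*airyai(5^(1/3)*x/2) + C3*airybi(5^(1/3)*x/2), x)


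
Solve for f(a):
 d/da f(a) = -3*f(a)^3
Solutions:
 f(a) = -sqrt(2)*sqrt(-1/(C1 - 3*a))/2
 f(a) = sqrt(2)*sqrt(-1/(C1 - 3*a))/2


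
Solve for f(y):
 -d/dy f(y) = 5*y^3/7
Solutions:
 f(y) = C1 - 5*y^4/28


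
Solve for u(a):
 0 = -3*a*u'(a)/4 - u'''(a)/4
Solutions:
 u(a) = C1 + Integral(C2*airyai(-3^(1/3)*a) + C3*airybi(-3^(1/3)*a), a)
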